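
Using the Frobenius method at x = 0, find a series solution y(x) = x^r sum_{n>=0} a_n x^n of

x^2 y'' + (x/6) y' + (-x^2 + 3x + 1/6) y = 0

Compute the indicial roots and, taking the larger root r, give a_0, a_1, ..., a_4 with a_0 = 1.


Write in Frobenius form y'' + (p(x)/x) y' + (q(x)/x^2) y = 0:
  p(x) = 1/6,  q(x) = -x^2 + 3x + 1/6.
Indicial equation: r(r-1) + (1/6) r + (1/6) = 0 -> roots r_1 = 1/2, r_2 = 1/3.
Take r = r_1 = 1/2. Let y(x) = x^r sum_{n>=0} a_n x^n with a_0 = 1.
Substitute y = x^r sum a_n x^n and match x^{r+n}. The recurrence is
  D(n) a_n + 3 a_{n-1} - 1 a_{n-2} = 0,  where D(n) = (r+n)(r+n-1) + (1/6)(r+n) + (1/6).
  a_n = [-3 a_{n-1} + 1 a_{n-2}] / D(n).
Since the indicial polynomial factors as (r - r_1)(r - r_2), D(n) = (r_1 + n - r_1)(r_1 + n - r_2) = n(n + 1/6).
Evaluating step by step (a_0 = 1):
  n = 1: D(1) = 1(1 + 1/6) = 7/6; numerator = -3(1) = -3; a_1 = (-3)/(7/6) = -18/7
  n = 2: D(2) = 2(2 + 1/6) = 13/3; numerator = -3(-18/7) + 1(1) = 61/7; a_2 = (61/7)/(13/3) = 183/91
  n = 3: D(3) = 3(3 + 1/6) = 19/2; numerator = -3(183/91) + 1(-18/7) = -783/91; a_3 = (-783/91)/(19/2) = -1566/1729
  n = 4: D(4) = 4(4 + 1/6) = 50/3; numerator = -3(-1566/1729) + 1(183/91) = 8175/1729; a_4 = (8175/1729)/(50/3) = 981/3458

r = 1/2; a_0 = 1; a_1 = -18/7; a_2 = 183/91; a_3 = -1566/1729; a_4 = 981/3458


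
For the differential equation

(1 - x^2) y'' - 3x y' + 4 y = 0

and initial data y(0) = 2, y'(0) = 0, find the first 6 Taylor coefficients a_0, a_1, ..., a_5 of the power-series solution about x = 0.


Ansatz: y(x) = sum_{n>=0} a_n x^n, so y'(x) = sum_{n>=1} n a_n x^(n-1) and y''(x) = sum_{n>=2} n(n-1) a_n x^(n-2).
Substitute into P(x) y'' + Q(x) y' + R(x) y = 0 with P(x) = 1 - x^2, Q(x) = -3x, R(x) = 4, and match powers of x.
Initial conditions: a_0 = 2, a_1 = 0.
Setting the coefficient of each power of x to zero and solving order by order (substituting the coefficients already found):
  x^0: 2 a_2 + 4 a_0 = 0  ->  2 a_2 = -4 a_0 = -8  ->  a_2 = -4
  x^1: 6 a_3 + a_1 = 0  ->  6 a_3 = -a_1 = 0  ->  a_3 = 0
  x^2: 12 a_4 - 4 a_2 = 0  ->  12 a_4 = 4 a_2 = -16  ->  a_4 = -4/3
  x^3: 20 a_5 - 11 a_3 = 0  ->  20 a_5 = 11 a_3 = 0  ->  a_5 = 0
Truncated series: y(x) = 2 - 4 x^2 - (4/3) x^4 + O(x^6).

a_0 = 2; a_1 = 0; a_2 = -4; a_3 = 0; a_4 = -4/3; a_5 = 0


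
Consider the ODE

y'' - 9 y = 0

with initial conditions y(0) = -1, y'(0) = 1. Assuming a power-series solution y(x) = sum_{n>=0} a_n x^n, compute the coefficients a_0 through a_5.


Ansatz: y(x) = sum_{n>=0} a_n x^n, so y'(x) = sum_{n>=1} n a_n x^(n-1) and y''(x) = sum_{n>=2} n(n-1) a_n x^(n-2).
Substitute into P(x) y'' + Q(x) y' + R(x) y = 0 with P(x) = 1, Q(x) = 0, R(x) = -9, and match powers of x.
Initial conditions: a_0 = -1, a_1 = 1.
Setting the coefficient of each power of x to zero and solving order by order (substituting the coefficients already found):
  x^0: 2 a_2 - 9 a_0 = 0  ->  2 a_2 = 9 a_0 = -9  ->  a_2 = -9/2
  x^1: 6 a_3 - 9 a_1 = 0  ->  6 a_3 = 9 a_1 = 9  ->  a_3 = 3/2
  x^2: 12 a_4 - 9 a_2 = 0  ->  12 a_4 = 9 a_2 = -81/2  ->  a_4 = -27/8
  x^3: 20 a_5 - 9 a_3 = 0  ->  20 a_5 = 9 a_3 = 27/2  ->  a_5 = 27/40
Truncated series: y(x) = -1 + x - (9/2) x^2 + (3/2) x^3 - (27/8) x^4 + (27/40) x^5 + O(x^6).

a_0 = -1; a_1 = 1; a_2 = -9/2; a_3 = 3/2; a_4 = -27/8; a_5 = 27/40


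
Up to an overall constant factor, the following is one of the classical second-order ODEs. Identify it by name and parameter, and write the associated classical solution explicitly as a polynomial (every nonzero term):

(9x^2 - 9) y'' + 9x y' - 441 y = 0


All three coefficients share the factor -9; dividing through by -9 gives  (1 - x^2) y'' - x y' + 49 y = 0.
This matches the Chebyshev equation (1 - x^2) y'' - x y' + n^2 y = 0 (note the -x y' term, not -2x y') with n^2 = 49, so n = 7; the polynomial solution is T_7(x).
With y = sum_k a_k x^k, matching x^k gives (k+2)(k+1) a_{k+2} = (k^2 - n^2) a_k = (k - 7)(k + 7) a_k. The right side vanishes at k = 7, so the series with the parity of 7 terminates at degree 7.
Standard normalization: leading coefficient of T_n is 2^(n-1), so a_7 = 2^6 = 64. Work downward with a_k = (k+1)(k+2) a_{k+2} / ((k - 7)(k + 7)):
  a_5 = (6)(7)(64) / ((5 - 7)(5 + 7)) = 2688/(-24) = -112
  a_3 = (4)(5)(-112) / ((3 - 7)(3 + 7)) = -2240/(-40) = 56
  a_1 = (2)(3)(56) / ((1 - 7)(1 + 7)) = 336/(-48) = -7
Hence T_7(x) = 64 x^7 - 112 x^5 + 56 x^3 - 7 x.

T_7(x); series = 64 x^7 - 112 x^5 + 56 x^3 - 7 x


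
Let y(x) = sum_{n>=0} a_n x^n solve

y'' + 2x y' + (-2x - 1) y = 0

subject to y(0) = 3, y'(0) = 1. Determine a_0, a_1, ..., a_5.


Ansatz: y(x) = sum_{n>=0} a_n x^n, so y'(x) = sum_{n>=1} n a_n x^(n-1) and y''(x) = sum_{n>=2} n(n-1) a_n x^(n-2).
Substitute into P(x) y'' + Q(x) y' + R(x) y = 0 with P(x) = 1, Q(x) = 2x, R(x) = -2x - 1, and match powers of x.
Initial conditions: a_0 = 3, a_1 = 1.
Setting the coefficient of each power of x to zero and solving order by order (substituting the coefficients already found):
  x^0: 2 a_2 - a_0 = 0  ->  2 a_2 = a_0 = 3  ->  a_2 = 3/2
  x^1: 6 a_3 + a_1 - 2 a_0 = 0  ->  6 a_3 = -a_1 + 2 a_0 = 5  ->  a_3 = 5/6
  x^2: 12 a_4 + 3 a_2 - 2 a_1 = 0  ->  12 a_4 = -3 a_2 + 2 a_1 = -5/2  ->  a_4 = -5/24
  x^3: 20 a_5 + 5 a_3 - 2 a_2 = 0  ->  20 a_5 = -5 a_3 + 2 a_2 = -7/6  ->  a_5 = -7/120
Truncated series: y(x) = 3 + x + (3/2) x^2 + (5/6) x^3 - (5/24) x^4 - (7/120) x^5 + O(x^6).

a_0 = 3; a_1 = 1; a_2 = 3/2; a_3 = 5/6; a_4 = -5/24; a_5 = -7/120


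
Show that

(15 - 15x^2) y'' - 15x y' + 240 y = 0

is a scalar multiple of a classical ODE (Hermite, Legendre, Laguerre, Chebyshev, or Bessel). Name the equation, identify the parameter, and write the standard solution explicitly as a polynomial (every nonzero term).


All three coefficients share the factor 15; dividing through by 15 gives  (1 - x^2) y'' - x y' + 16 y = 0.
This matches the Chebyshev equation (1 - x^2) y'' - x y' + n^2 y = 0 (note the -x y' term, not -2x y') with n^2 = 16, so n = 4; the polynomial solution is T_4(x).
With y = sum_k a_k x^k, matching x^k gives (k+2)(k+1) a_{k+2} = (k^2 - n^2) a_k = (k - 4)(k + 4) a_k. The right side vanishes at k = 4, so the series with the parity of 4 terminates at degree 4.
Standard normalization: leading coefficient of T_n is 2^(n-1), so a_4 = 2^3 = 8. Work downward with a_k = (k+1)(k+2) a_{k+2} / ((k - 4)(k + 4)):
  a_2 = (3)(4)(8) / ((2 - 4)(2 + 4)) = 96/(-12) = -8
  a_0 = (1)(2)(-8) / ((0 - 4)(0 + 4)) = -16/(-16) = 1
Hence T_4(x) = 8 x^4 - 8 x^2 + 1.

T_4(x); series = 8 x^4 - 8 x^2 + 1


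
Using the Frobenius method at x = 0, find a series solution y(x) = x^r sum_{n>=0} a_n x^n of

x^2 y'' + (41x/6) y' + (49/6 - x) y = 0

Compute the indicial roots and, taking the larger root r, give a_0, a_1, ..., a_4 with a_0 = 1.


Write in Frobenius form y'' + (p(x)/x) y' + (q(x)/x^2) y = 0:
  p(x) = 41/6,  q(x) = 49/6 - x.
Indicial equation: r(r-1) + (41/6) r + (49/6) = 0 -> roots r_1 = -7/3, r_2 = -7/2.
Take r = r_1 = -7/3. Let y(x) = x^r sum_{n>=0} a_n x^n with a_0 = 1.
Substitute y = x^r sum a_n x^n and match x^{r+n}. The recurrence is
  D(n) a_n - 1 a_{n-1} = 0,  where D(n) = (r+n)(r+n-1) + (41/6)(r+n) + (49/6).
  a_n = 1 / D(n) * a_{n-1}.
Since the indicial polynomial factors as (r - r_1)(r - r_2), D(n) = (r_1 + n - r_1)(r_1 + n - r_2) = n(n + 7/6).
Evaluating step by step (a_0 = 1):
  n = 1: D(1) = 1(1 + 7/6) = 13/6; numerator = 1(1) = 1; a_1 = (1)/(13/6) = 6/13
  n = 2: D(2) = 2(2 + 7/6) = 19/3; numerator = 1(6/13) = 6/13; a_2 = (6/13)/(19/3) = 18/247
  n = 3: D(3) = 3(3 + 7/6) = 25/2; numerator = 1(18/247) = 18/247; a_3 = (18/247)/(25/2) = 36/6175
  n = 4: D(4) = 4(4 + 7/6) = 62/3; numerator = 1(36/6175) = 36/6175; a_4 = (36/6175)/(62/3) = 54/191425

r = -7/3; a_0 = 1; a_1 = 6/13; a_2 = 18/247; a_3 = 36/6175; a_4 = 54/191425


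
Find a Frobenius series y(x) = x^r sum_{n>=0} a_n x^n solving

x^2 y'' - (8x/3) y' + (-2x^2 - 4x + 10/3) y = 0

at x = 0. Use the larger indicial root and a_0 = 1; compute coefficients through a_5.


Write in Frobenius form y'' + (p(x)/x) y' + (q(x)/x^2) y = 0:
  p(x) = -8/3,  q(x) = -2x^2 - 4x + 10/3.
Indicial equation: r(r-1) + (-8/3) r + (10/3) = 0 -> roots r_1 = 2, r_2 = 5/3.
Take r = r_1 = 2. Let y(x) = x^r sum_{n>=0} a_n x^n with a_0 = 1.
Substitute y = x^r sum a_n x^n and match x^{r+n}. The recurrence is
  D(n) a_n - 4 a_{n-1} - 2 a_{n-2} = 0,  where D(n) = (r+n)(r+n-1) + (-8/3)(r+n) + (10/3).
  a_n = [4 a_{n-1} + 2 a_{n-2}] / D(n).
Since the indicial polynomial factors as (r - r_1)(r - r_2), D(n) = (r_1 + n - r_1)(r_1 + n - r_2) = n(n + 1/3).
Evaluating step by step (a_0 = 1):
  n = 1: D(1) = 1(1 + 1/3) = 4/3; numerator = 4(1) = 4; a_1 = (4)/(4/3) = 3
  n = 2: D(2) = 2(2 + 1/3) = 14/3; numerator = 4(3) + 2(1) = 14; a_2 = (14)/(14/3) = 3
  n = 3: D(3) = 3(3 + 1/3) = 10; numerator = 4(3) + 2(3) = 18; a_3 = (18)/(10) = 9/5
  n = 4: D(4) = 4(4 + 1/3) = 52/3; numerator = 4(9/5) + 2(3) = 66/5; a_4 = (66/5)/(52/3) = 99/130
  n = 5: D(5) = 5(5 + 1/3) = 80/3; numerator = 4(99/130) + 2(9/5) = 432/65; a_5 = (432/65)/(80/3) = 81/325

r = 2; a_0 = 1; a_1 = 3; a_2 = 3; a_3 = 9/5; a_4 = 99/130; a_5 = 81/325


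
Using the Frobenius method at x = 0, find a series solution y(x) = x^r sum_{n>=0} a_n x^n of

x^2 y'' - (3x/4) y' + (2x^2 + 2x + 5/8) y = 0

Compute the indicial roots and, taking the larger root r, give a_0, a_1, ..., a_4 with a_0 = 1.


Write in Frobenius form y'' + (p(x)/x) y' + (q(x)/x^2) y = 0:
  p(x) = -3/4,  q(x) = 2x^2 + 2x + 5/8.
Indicial equation: r(r-1) + (-3/4) r + (5/8) = 0 -> roots r_1 = 5/4, r_2 = 1/2.
Take r = r_1 = 5/4. Let y(x) = x^r sum_{n>=0} a_n x^n with a_0 = 1.
Substitute y = x^r sum a_n x^n and match x^{r+n}. The recurrence is
  D(n) a_n + 2 a_{n-1} + 2 a_{n-2} = 0,  where D(n) = (r+n)(r+n-1) + (-3/4)(r+n) + (5/8).
  a_n = [-2 a_{n-1} - 2 a_{n-2}] / D(n).
Since the indicial polynomial factors as (r - r_1)(r - r_2), D(n) = (r_1 + n - r_1)(r_1 + n - r_2) = n(n + 3/4).
Evaluating step by step (a_0 = 1):
  n = 1: D(1) = 1(1 + 3/4) = 7/4; numerator = -2(1) = -2; a_1 = (-2)/(7/4) = -8/7
  n = 2: D(2) = 2(2 + 3/4) = 11/2; numerator = -2(-8/7) - 2(1) = 2/7; a_2 = (2/7)/(11/2) = 4/77
  n = 3: D(3) = 3(3 + 3/4) = 45/4; numerator = -2(4/77) - 2(-8/7) = 24/11; a_3 = (24/11)/(45/4) = 32/165
  n = 4: D(4) = 4(4 + 3/4) = 19; numerator = -2(32/165) - 2(4/77) = -568/1155; a_4 = (-568/1155)/(19) = -568/21945

r = 5/4; a_0 = 1; a_1 = -8/7; a_2 = 4/77; a_3 = 32/165; a_4 = -568/21945


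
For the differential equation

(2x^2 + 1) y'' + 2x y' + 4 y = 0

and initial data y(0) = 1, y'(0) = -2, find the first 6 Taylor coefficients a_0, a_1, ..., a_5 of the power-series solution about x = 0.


Ansatz: y(x) = sum_{n>=0} a_n x^n, so y'(x) = sum_{n>=1} n a_n x^(n-1) and y''(x) = sum_{n>=2} n(n-1) a_n x^(n-2).
Substitute into P(x) y'' + Q(x) y' + R(x) y = 0 with P(x) = 2x^2 + 1, Q(x) = 2x, R(x) = 4, and match powers of x.
Initial conditions: a_0 = 1, a_1 = -2.
Setting the coefficient of each power of x to zero and solving order by order (substituting the coefficients already found):
  x^0: 2 a_2 + 4 a_0 = 0  ->  2 a_2 = -4 a_0 = -4  ->  a_2 = -2
  x^1: 6 a_3 + 6 a_1 = 0  ->  6 a_3 = -6 a_1 = 12  ->  a_3 = 2
  x^2: 12 a_4 + 12 a_2 = 0  ->  12 a_4 = -12 a_2 = 24  ->  a_4 = 2
  x^3: 20 a_5 + 22 a_3 = 0  ->  20 a_5 = -22 a_3 = -44  ->  a_5 = -11/5
Truncated series: y(x) = 1 - 2 x - 2 x^2 + 2 x^3 + 2 x^4 - (11/5) x^5 + O(x^6).

a_0 = 1; a_1 = -2; a_2 = -2; a_3 = 2; a_4 = 2; a_5 = -11/5


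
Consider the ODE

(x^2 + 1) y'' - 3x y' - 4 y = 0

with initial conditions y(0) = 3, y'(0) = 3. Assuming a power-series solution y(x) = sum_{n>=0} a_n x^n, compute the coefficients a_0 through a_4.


Ansatz: y(x) = sum_{n>=0} a_n x^n, so y'(x) = sum_{n>=1} n a_n x^(n-1) and y''(x) = sum_{n>=2} n(n-1) a_n x^(n-2).
Substitute into P(x) y'' + Q(x) y' + R(x) y = 0 with P(x) = x^2 + 1, Q(x) = -3x, R(x) = -4, and match powers of x.
Initial conditions: a_0 = 3, a_1 = 3.
Setting the coefficient of each power of x to zero and solving order by order (substituting the coefficients already found):
  x^0: 2 a_2 - 4 a_0 = 0  ->  2 a_2 = 4 a_0 = 12  ->  a_2 = 6
  x^1: 6 a_3 - 7 a_1 = 0  ->  6 a_3 = 7 a_1 = 21  ->  a_3 = 7/2
  x^2: 12 a_4 - 8 a_2 = 0  ->  12 a_4 = 8 a_2 = 48  ->  a_4 = 4
Truncated series: y(x) = 3 + 3 x + 6 x^2 + (7/2) x^3 + 4 x^4 + O(x^5).

a_0 = 3; a_1 = 3; a_2 = 6; a_3 = 7/2; a_4 = 4


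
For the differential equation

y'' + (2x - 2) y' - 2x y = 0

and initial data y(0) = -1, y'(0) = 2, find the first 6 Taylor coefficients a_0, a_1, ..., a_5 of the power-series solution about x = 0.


Ansatz: y(x) = sum_{n>=0} a_n x^n, so y'(x) = sum_{n>=1} n a_n x^(n-1) and y''(x) = sum_{n>=2} n(n-1) a_n x^(n-2).
Substitute into P(x) y'' + Q(x) y' + R(x) y = 0 with P(x) = 1, Q(x) = 2x - 2, R(x) = -2x, and match powers of x.
Initial conditions: a_0 = -1, a_1 = 2.
Setting the coefficient of each power of x to zero and solving order by order (substituting the coefficients already found):
  x^0: 2 a_2 - 2 a_1 = 0  ->  2 a_2 = 2 a_1 = 4  ->  a_2 = 2
  x^1: 6 a_3 - 4 a_2 + 2 a_1 - 2 a_0 = 0  ->  6 a_3 = 4 a_2 - 2 a_1 + 2 a_0 = 2  ->  a_3 = 1/3
  x^2: 12 a_4 - 6 a_3 + 4 a_2 - 2 a_1 = 0  ->  12 a_4 = 6 a_3 - 4 a_2 + 2 a_1 = -2  ->  a_4 = -1/6
  x^3: 20 a_5 - 8 a_4 + 6 a_3 - 2 a_2 = 0  ->  20 a_5 = 8 a_4 - 6 a_3 + 2 a_2 = 2/3  ->  a_5 = 1/30
Truncated series: y(x) = -1 + 2 x + 2 x^2 + (1/3) x^3 - (1/6) x^4 + (1/30) x^5 + O(x^6).

a_0 = -1; a_1 = 2; a_2 = 2; a_3 = 1/3; a_4 = -1/6; a_5 = 1/30


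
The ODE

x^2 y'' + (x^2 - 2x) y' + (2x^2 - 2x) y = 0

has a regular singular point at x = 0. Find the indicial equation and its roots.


Divide by x^2 to reach normal form y'' + P_1(x) y' + P_2(x) y = 0 with P_1(x) = 1 - 2/x and P_2(x) = 2 - 2/x.
x = 0 is a singular point because the y'-coefficient 1 - 2/x has a pole at x = 0 and the y-coefficient 2 - 2/x has a pole at x = 0.
It is a regular singular point because x P_1(x) = p(x) = x - 2 and x^2 P_2(x) = q(x) = 2x^2 - 2x are polynomials, hence analytic at x = 0.
p(0) = -2,  q(0) = 0.
Indicial equation: r(r-1) + p(0) r + q(0) = 0, i.e. r^2 + (p(0) - 1) r + q(0) = 0, i.e. r^2 - 3 r = 0.
Discriminant: (-3)^2 - 4(0) = 9, so r = (3 ± 3)/2.
Solving: r_1 = 3, r_2 = 0.

indicial: r^2 - 3 r = 0; roots r_1 = 3, r_2 = 0


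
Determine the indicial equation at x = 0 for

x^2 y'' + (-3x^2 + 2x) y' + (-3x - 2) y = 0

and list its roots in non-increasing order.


Divide by x^2 to reach normal form y'' + P_1(x) y' + P_2(x) y = 0 with P_1(x) = -3 + 2/x and P_2(x) = -3/x - 2/x^2.
x = 0 is a singular point because the y'-coefficient -3 + 2/x has a pole at x = 0 and the y-coefficient -3/x - 2/x^2 has a pole at x = 0.
It is a regular singular point because x P_1(x) = p(x) = 2 - 3x and x^2 P_2(x) = q(x) = -3x - 2 are polynomials, hence analytic at x = 0.
p(0) = 2,  q(0) = -2.
Indicial equation: r(r-1) + p(0) r + q(0) = 0, i.e. r^2 + (p(0) - 1) r + q(0) = 0, i.e. r^2 + 1 r - 2 = 0.
Discriminant: (1)^2 - 4(-2) = 9, so r = (-1 ± 3)/2.
Solving: r_1 = 1, r_2 = -2.

indicial: r^2 + 1 r - 2 = 0; roots r_1 = 1, r_2 = -2


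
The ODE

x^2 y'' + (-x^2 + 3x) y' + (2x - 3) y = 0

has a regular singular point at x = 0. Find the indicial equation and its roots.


Divide by x^2 to reach normal form y'' + P_1(x) y' + P_2(x) y = 0 with P_1(x) = -1 + 3/x and P_2(x) = 2/x - 3/x^2.
x = 0 is a singular point because the y'-coefficient -1 + 3/x has a pole at x = 0 and the y-coefficient 2/x - 3/x^2 has a pole at x = 0.
It is a regular singular point because x P_1(x) = p(x) = 3 - x and x^2 P_2(x) = q(x) = 2x - 3 are polynomials, hence analytic at x = 0.
p(0) = 3,  q(0) = -3.
Indicial equation: r(r-1) + p(0) r + q(0) = 0, i.e. r^2 + (p(0) - 1) r + q(0) = 0, i.e. r^2 + 2 r - 3 = 0.
Discriminant: (2)^2 - 4(-3) = 16, so r = (-2 ± 4)/2.
Solving: r_1 = 1, r_2 = -3.

indicial: r^2 + 2 r - 3 = 0; roots r_1 = 1, r_2 = -3


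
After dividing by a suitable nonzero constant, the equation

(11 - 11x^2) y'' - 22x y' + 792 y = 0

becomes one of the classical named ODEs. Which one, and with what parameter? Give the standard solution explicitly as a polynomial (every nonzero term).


All three coefficients share the factor 11; dividing through by 11 gives  (1 - x^2) y'' - 2x y' + 72 y = 0.
This matches the Legendre equation (1 - x^2) y'' - 2x y' + n(n+1) y = 0 (note the -2x y' term) with n(n+1) = 72, so n = 8; the polynomial solution is P_8(x).
With y = sum_k a_k x^k, matching x^k gives (k+2)(k+1) a_{k+2} = [k(k+1) - n(n+1)] a_k = (k - 8)(k + 9) a_k. The right side vanishes at k = 8, so the series with the parity of 8 terminates at degree 8.
Standard normalization (P_n(1) = 1): leading coefficient (2n)!/(2^n (n!)^2) = 20922789888000/(256*1625702400) = 6435/128, so a_8 = 6435/128. Work downward with a_k = (k+1)(k+2) a_{k+2} / ((k - 8)(k + 9)):
  a_6 = (7)(8)(6435/128) / ((6 - 8)(6 + 9)) = (45045/16)/(-30) = -3003/32
  a_4 = (5)(6)(-3003/32) / ((4 - 8)(4 + 9)) = (-45045/16)/(-52) = 3465/64
  a_2 = (3)(4)(3465/64) / ((2 - 8)(2 + 9)) = (10395/16)/(-66) = -315/32
  a_0 = (1)(2)(-315/32) / ((0 - 8)(0 + 9)) = (-315/16)/(-72) = 35/128
Hence P_8(x) = 6435 x^8/128 - 3003 x^6/32 + 3465 x^4/64 - 315 x^2/32 + 35/128.

P_8(x); series = 6435 x^8/128 - 3003 x^6/32 + 3465 x^4/64 - 315 x^2/32 + 35/128


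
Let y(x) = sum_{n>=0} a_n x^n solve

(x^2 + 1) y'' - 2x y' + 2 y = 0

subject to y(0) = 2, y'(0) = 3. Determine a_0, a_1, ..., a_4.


Ansatz: y(x) = sum_{n>=0} a_n x^n, so y'(x) = sum_{n>=1} n a_n x^(n-1) and y''(x) = sum_{n>=2} n(n-1) a_n x^(n-2).
Substitute into P(x) y'' + Q(x) y' + R(x) y = 0 with P(x) = x^2 + 1, Q(x) = -2x, R(x) = 2, and match powers of x.
Initial conditions: a_0 = 2, a_1 = 3.
Setting the coefficient of each power of x to zero and solving order by order (substituting the coefficients already found):
  x^0: 2 a_2 + 2 a_0 = 0  ->  2 a_2 = -2 a_0 = -4  ->  a_2 = -2
  x^1: 6 a_3 = 0  ->  a_3 = 0
  x^2: 12 a_4 = 0  ->  a_4 = 0
Truncated series: y(x) = 2 + 3 x - 2 x^2 + O(x^5).

a_0 = 2; a_1 = 3; a_2 = -2; a_3 = 0; a_4 = 0


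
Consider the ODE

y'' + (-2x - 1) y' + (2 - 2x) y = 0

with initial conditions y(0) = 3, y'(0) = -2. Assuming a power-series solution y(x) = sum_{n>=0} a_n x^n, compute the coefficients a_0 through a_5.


Ansatz: y(x) = sum_{n>=0} a_n x^n, so y'(x) = sum_{n>=1} n a_n x^(n-1) and y''(x) = sum_{n>=2} n(n-1) a_n x^(n-2).
Substitute into P(x) y'' + Q(x) y' + R(x) y = 0 with P(x) = 1, Q(x) = -2x - 1, R(x) = 2 - 2x, and match powers of x.
Initial conditions: a_0 = 3, a_1 = -2.
Setting the coefficient of each power of x to zero and solving order by order (substituting the coefficients already found):
  x^0: 2 a_2 - a_1 + 2 a_0 = 0  ->  2 a_2 = a_1 - 2 a_0 = -8  ->  a_2 = -4
  x^1: 6 a_3 - 2 a_2 - 2 a_0 = 0  ->  6 a_3 = 2 a_2 + 2 a_0 = -2  ->  a_3 = -1/3
  x^2: 12 a_4 - 3 a_3 - 2 a_2 - 2 a_1 = 0  ->  12 a_4 = 3 a_3 + 2 a_2 + 2 a_1 = -13  ->  a_4 = -13/12
  x^3: 20 a_5 - 4 a_4 - 4 a_3 - 2 a_2 = 0  ->  20 a_5 = 4 a_4 + 4 a_3 + 2 a_2 = -41/3  ->  a_5 = -41/60
Truncated series: y(x) = 3 - 2 x - 4 x^2 - (1/3) x^3 - (13/12) x^4 - (41/60) x^5 + O(x^6).

a_0 = 3; a_1 = -2; a_2 = -4; a_3 = -1/3; a_4 = -13/12; a_5 = -41/60


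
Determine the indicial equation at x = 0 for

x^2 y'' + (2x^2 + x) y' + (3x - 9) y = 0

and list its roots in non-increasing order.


Divide by x^2 to reach normal form y'' + P_1(x) y' + P_2(x) y = 0 with P_1(x) = 2 + 1/x and P_2(x) = 3/x - 9/x^2.
x = 0 is a singular point because the y'-coefficient 2 + 1/x has a pole at x = 0 and the y-coefficient 3/x - 9/x^2 has a pole at x = 0.
It is a regular singular point because x P_1(x) = p(x) = 2x + 1 and x^2 P_2(x) = q(x) = 3x - 9 are polynomials, hence analytic at x = 0.
p(0) = 1,  q(0) = -9.
Indicial equation: r(r-1) + p(0) r + q(0) = 0, i.e. r^2 + (p(0) - 1) r + q(0) = 0, i.e. r^2 - 9 = 0.
Discriminant: (0)^2 - 4(-9) = 36, so r = (0 ± 6)/2.
Solving: r_1 = 3, r_2 = -3.

indicial: r^2 - 9 = 0; roots r_1 = 3, r_2 = -3


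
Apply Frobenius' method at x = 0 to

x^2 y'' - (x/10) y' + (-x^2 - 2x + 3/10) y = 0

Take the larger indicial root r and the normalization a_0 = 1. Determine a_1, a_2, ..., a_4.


Write in Frobenius form y'' + (p(x)/x) y' + (q(x)/x^2) y = 0:
  p(x) = -1/10,  q(x) = -x^2 - 2x + 3/10.
Indicial equation: r(r-1) + (-1/10) r + (3/10) = 0 -> roots r_1 = 3/5, r_2 = 1/2.
Take r = r_1 = 3/5. Let y(x) = x^r sum_{n>=0} a_n x^n with a_0 = 1.
Substitute y = x^r sum a_n x^n and match x^{r+n}. The recurrence is
  D(n) a_n - 2 a_{n-1} - 1 a_{n-2} = 0,  where D(n) = (r+n)(r+n-1) + (-1/10)(r+n) + (3/10).
  a_n = [2 a_{n-1} + 1 a_{n-2}] / D(n).
Since the indicial polynomial factors as (r - r_1)(r - r_2), D(n) = (r_1 + n - r_1)(r_1 + n - r_2) = n(n + 1/10).
Evaluating step by step (a_0 = 1):
  n = 1: D(1) = 1(1 + 1/10) = 11/10; numerator = 2(1) = 2; a_1 = (2)/(11/10) = 20/11
  n = 2: D(2) = 2(2 + 1/10) = 21/5; numerator = 2(20/11) + 1(1) = 51/11; a_2 = (51/11)/(21/5) = 85/77
  n = 3: D(3) = 3(3 + 1/10) = 93/10; numerator = 2(85/77) + 1(20/11) = 310/77; a_3 = (310/77)/(93/10) = 100/231
  n = 4: D(4) = 4(4 + 1/10) = 82/5; numerator = 2(100/231) + 1(85/77) = 65/33; a_4 = (65/33)/(82/5) = 325/2706

r = 3/5; a_0 = 1; a_1 = 20/11; a_2 = 85/77; a_3 = 100/231; a_4 = 325/2706


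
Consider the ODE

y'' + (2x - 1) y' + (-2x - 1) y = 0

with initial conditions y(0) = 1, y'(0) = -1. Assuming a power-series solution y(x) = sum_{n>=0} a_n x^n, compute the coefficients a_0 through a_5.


Ansatz: y(x) = sum_{n>=0} a_n x^n, so y'(x) = sum_{n>=1} n a_n x^(n-1) and y''(x) = sum_{n>=2} n(n-1) a_n x^(n-2).
Substitute into P(x) y'' + Q(x) y' + R(x) y = 0 with P(x) = 1, Q(x) = 2x - 1, R(x) = -2x - 1, and match powers of x.
Initial conditions: a_0 = 1, a_1 = -1.
Setting the coefficient of each power of x to zero and solving order by order (substituting the coefficients already found):
  x^0: 2 a_2 - a_1 - a_0 = 0  ->  2 a_2 = a_1 + a_0 = 0  ->  a_2 = 0
  x^1: 6 a_3 - 2 a_2 + a_1 - 2 a_0 = 0  ->  6 a_3 = 2 a_2 - a_1 + 2 a_0 = 3  ->  a_3 = 1/2
  x^2: 12 a_4 - 3 a_3 + 3 a_2 - 2 a_1 = 0  ->  12 a_4 = 3 a_3 - 3 a_2 + 2 a_1 = -1/2  ->  a_4 = -1/24
  x^3: 20 a_5 - 4 a_4 + 5 a_3 - 2 a_2 = 0  ->  20 a_5 = 4 a_4 - 5 a_3 + 2 a_2 = -8/3  ->  a_5 = -2/15
Truncated series: y(x) = 1 - x + (1/2) x^3 - (1/24) x^4 - (2/15) x^5 + O(x^6).

a_0 = 1; a_1 = -1; a_2 = 0; a_3 = 1/2; a_4 = -1/24; a_5 = -2/15


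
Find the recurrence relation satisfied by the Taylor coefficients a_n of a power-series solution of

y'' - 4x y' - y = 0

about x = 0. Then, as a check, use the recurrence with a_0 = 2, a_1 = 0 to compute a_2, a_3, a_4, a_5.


Substitute y = sum_n a_n x^n.
y''(x) has coefficient (n+2)(n+1) a_{n+2} at x^n;
-4 x y'(x) has coefficient -4 n a_n at x^n (shift);
-y(x) has coefficient -1 a_n at x^n.
Matching x^n: (n+2)(n+1) a_{n+2} + (-4n - 1) a_n = 0.
Thus a_{n+2} = (4n + 1) / ((n+1)(n+2)) * a_n.

Check with a_0 = 2, a_1 = 0 (apply the recurrence for n = 0, 1, 2, 3): a_0 = 2, a_1 = 0, a_2 = 1, a_3 = 0, a_4 = 3/4, a_5 = 0.

a_(n+2) = (4n + 1) / ((n+1)(n+2)) * a_n; check: a_0 = 2, a_1 = 0, a_2 = 1, a_3 = 0, a_4 = 3/4, a_5 = 0


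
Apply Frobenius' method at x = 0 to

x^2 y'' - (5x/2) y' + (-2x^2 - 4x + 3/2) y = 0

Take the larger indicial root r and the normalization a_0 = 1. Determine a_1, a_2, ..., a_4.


Write in Frobenius form y'' + (p(x)/x) y' + (q(x)/x^2) y = 0:
  p(x) = -5/2,  q(x) = -2x^2 - 4x + 3/2.
Indicial equation: r(r-1) + (-5/2) r + (3/2) = 0 -> roots r_1 = 3, r_2 = 1/2.
Take r = r_1 = 3. Let y(x) = x^r sum_{n>=0} a_n x^n with a_0 = 1.
Substitute y = x^r sum a_n x^n and match x^{r+n}. The recurrence is
  D(n) a_n - 4 a_{n-1} - 2 a_{n-2} = 0,  where D(n) = (r+n)(r+n-1) + (-5/2)(r+n) + (3/2).
  a_n = [4 a_{n-1} + 2 a_{n-2}] / D(n).
Since the indicial polynomial factors as (r - r_1)(r - r_2), D(n) = (r_1 + n - r_1)(r_1 + n - r_2) = n(n + 5/2).
Evaluating step by step (a_0 = 1):
  n = 1: D(1) = 1(1 + 5/2) = 7/2; numerator = 4(1) = 4; a_1 = (4)/(7/2) = 8/7
  n = 2: D(2) = 2(2 + 5/2) = 9; numerator = 4(8/7) + 2(1) = 46/7; a_2 = (46/7)/(9) = 46/63
  n = 3: D(3) = 3(3 + 5/2) = 33/2; numerator = 4(46/63) + 2(8/7) = 328/63; a_3 = (328/63)/(33/2) = 656/2079
  n = 4: D(4) = 4(4 + 5/2) = 26; numerator = 4(656/2079) + 2(46/63) = 5660/2079; a_4 = (5660/2079)/(26) = 2830/27027

r = 3; a_0 = 1; a_1 = 8/7; a_2 = 46/63; a_3 = 656/2079; a_4 = 2830/27027


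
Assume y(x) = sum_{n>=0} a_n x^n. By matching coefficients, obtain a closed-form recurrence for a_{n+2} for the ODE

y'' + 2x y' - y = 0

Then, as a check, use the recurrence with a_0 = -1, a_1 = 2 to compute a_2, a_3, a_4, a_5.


Substitute y = sum_n a_n x^n.
y''(x) has coefficient (n+2)(n+1) a_{n+2} at x^n;
2 x y'(x) has coefficient 2 n a_n at x^n (shift);
-y(x) has coefficient -1 a_n at x^n.
Matching x^n: (n+2)(n+1) a_{n+2} + (2n - 1) a_n = 0.
Thus a_{n+2} = (-2n + 1) / ((n+1)(n+2)) * a_n.

Check with a_0 = -1, a_1 = 2 (apply the recurrence for n = 0, 1, 2, 3): a_0 = -1, a_1 = 2, a_2 = -1/2, a_3 = -1/3, a_4 = 1/8, a_5 = 1/12.

a_(n+2) = (-2n + 1) / ((n+1)(n+2)) * a_n; check: a_0 = -1, a_1 = 2, a_2 = -1/2, a_3 = -1/3, a_4 = 1/8, a_5 = 1/12


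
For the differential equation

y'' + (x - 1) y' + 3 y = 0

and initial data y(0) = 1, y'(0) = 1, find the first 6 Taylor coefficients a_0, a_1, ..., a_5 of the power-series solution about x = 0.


Ansatz: y(x) = sum_{n>=0} a_n x^n, so y'(x) = sum_{n>=1} n a_n x^(n-1) and y''(x) = sum_{n>=2} n(n-1) a_n x^(n-2).
Substitute into P(x) y'' + Q(x) y' + R(x) y = 0 with P(x) = 1, Q(x) = x - 1, R(x) = 3, and match powers of x.
Initial conditions: a_0 = 1, a_1 = 1.
Setting the coefficient of each power of x to zero and solving order by order (substituting the coefficients already found):
  x^0: 2 a_2 - a_1 + 3 a_0 = 0  ->  2 a_2 = a_1 - 3 a_0 = -2  ->  a_2 = -1
  x^1: 6 a_3 - 2 a_2 + 4 a_1 = 0  ->  6 a_3 = 2 a_2 - 4 a_1 = -6  ->  a_3 = -1
  x^2: 12 a_4 - 3 a_3 + 5 a_2 = 0  ->  12 a_4 = 3 a_3 - 5 a_2 = 2  ->  a_4 = 1/6
  x^3: 20 a_5 - 4 a_4 + 6 a_3 = 0  ->  20 a_5 = 4 a_4 - 6 a_3 = 20/3  ->  a_5 = 1/3
Truncated series: y(x) = 1 + x - x^2 - x^3 + (1/6) x^4 + (1/3) x^5 + O(x^6).

a_0 = 1; a_1 = 1; a_2 = -1; a_3 = -1; a_4 = 1/6; a_5 = 1/3


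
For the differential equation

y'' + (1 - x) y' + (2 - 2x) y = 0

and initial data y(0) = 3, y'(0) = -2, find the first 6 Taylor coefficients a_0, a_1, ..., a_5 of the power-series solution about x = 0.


Ansatz: y(x) = sum_{n>=0} a_n x^n, so y'(x) = sum_{n>=1} n a_n x^(n-1) and y''(x) = sum_{n>=2} n(n-1) a_n x^(n-2).
Substitute into P(x) y'' + Q(x) y' + R(x) y = 0 with P(x) = 1, Q(x) = 1 - x, R(x) = 2 - 2x, and match powers of x.
Initial conditions: a_0 = 3, a_1 = -2.
Setting the coefficient of each power of x to zero and solving order by order (substituting the coefficients already found):
  x^0: 2 a_2 + a_1 + 2 a_0 = 0  ->  2 a_2 = -a_1 - 2 a_0 = -4  ->  a_2 = -2
  x^1: 6 a_3 + 2 a_2 + a_1 - 2 a_0 = 0  ->  6 a_3 = -2 a_2 - a_1 + 2 a_0 = 12  ->  a_3 = 2
  x^2: 12 a_4 + 3 a_3 - 2 a_1 = 0  ->  12 a_4 = -3 a_3 + 2 a_1 = -10  ->  a_4 = -5/6
  x^3: 20 a_5 + 4 a_4 - a_3 - 2 a_2 = 0  ->  20 a_5 = -4 a_4 + a_3 + 2 a_2 = 4/3  ->  a_5 = 1/15
Truncated series: y(x) = 3 - 2 x - 2 x^2 + 2 x^3 - (5/6) x^4 + (1/15) x^5 + O(x^6).

a_0 = 3; a_1 = -2; a_2 = -2; a_3 = 2; a_4 = -5/6; a_5 = 1/15


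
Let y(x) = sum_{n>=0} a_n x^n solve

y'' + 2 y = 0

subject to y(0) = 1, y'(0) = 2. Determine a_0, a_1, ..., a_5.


Ansatz: y(x) = sum_{n>=0} a_n x^n, so y'(x) = sum_{n>=1} n a_n x^(n-1) and y''(x) = sum_{n>=2} n(n-1) a_n x^(n-2).
Substitute into P(x) y'' + Q(x) y' + R(x) y = 0 with P(x) = 1, Q(x) = 0, R(x) = 2, and match powers of x.
Initial conditions: a_0 = 1, a_1 = 2.
Setting the coefficient of each power of x to zero and solving order by order (substituting the coefficients already found):
  x^0: 2 a_2 + 2 a_0 = 0  ->  2 a_2 = -2 a_0 = -2  ->  a_2 = -1
  x^1: 6 a_3 + 2 a_1 = 0  ->  6 a_3 = -2 a_1 = -4  ->  a_3 = -2/3
  x^2: 12 a_4 + 2 a_2 = 0  ->  12 a_4 = -2 a_2 = 2  ->  a_4 = 1/6
  x^3: 20 a_5 + 2 a_3 = 0  ->  20 a_5 = -2 a_3 = 4/3  ->  a_5 = 1/15
Truncated series: y(x) = 1 + 2 x - x^2 - (2/3) x^3 + (1/6) x^4 + (1/15) x^5 + O(x^6).

a_0 = 1; a_1 = 2; a_2 = -1; a_3 = -2/3; a_4 = 1/6; a_5 = 1/15


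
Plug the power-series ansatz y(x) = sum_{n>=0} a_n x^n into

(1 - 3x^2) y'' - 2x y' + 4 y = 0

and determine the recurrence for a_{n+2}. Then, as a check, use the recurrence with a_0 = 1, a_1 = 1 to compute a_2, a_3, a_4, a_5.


Substitute y = sum_n a_n x^n.
(1 - 3 x^2) y'' contributes (n+2)(n+1) a_{n+2} - 3 n(n-1) a_n at x^n.
-2 x y'(x) contributes -2 n a_n at x^n.
4 y(x) contributes 4 a_n at x^n.
Matching x^n: (n+2)(n+1) a_{n+2} + (-3 n(n-1) - 2 n + 4) a_n = 0.
Thus a_{n+2} = (3 n(n-1) + 2 n - 4) / ((n+1)(n+2)) * a_n.

Check with a_0 = 1, a_1 = 1 (apply the recurrence for n = 0, 1, 2, 3): a_0 = 1, a_1 = 1, a_2 = -2, a_3 = -1/3, a_4 = -1, a_5 = -1/3.

a_(n+2) = (3 n(n-1) + 2 n - 4) / ((n+1)(n+2)) * a_n; check: a_0 = 1, a_1 = 1, a_2 = -2, a_3 = -1/3, a_4 = -1, a_5 = -1/3


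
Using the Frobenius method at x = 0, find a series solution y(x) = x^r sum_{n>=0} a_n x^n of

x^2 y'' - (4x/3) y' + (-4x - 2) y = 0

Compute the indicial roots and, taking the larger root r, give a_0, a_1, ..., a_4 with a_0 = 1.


Write in Frobenius form y'' + (p(x)/x) y' + (q(x)/x^2) y = 0:
  p(x) = -4/3,  q(x) = -4x - 2.
Indicial equation: r(r-1) + (-4/3) r + (-2) = 0 -> roots r_1 = 3, r_2 = -2/3.
Take r = r_1 = 3. Let y(x) = x^r sum_{n>=0} a_n x^n with a_0 = 1.
Substitute y = x^r sum a_n x^n and match x^{r+n}. The recurrence is
  D(n) a_n - 4 a_{n-1} = 0,  where D(n) = (r+n)(r+n-1) + (-4/3)(r+n) + (-2).
  a_n = 4 / D(n) * a_{n-1}.
Since the indicial polynomial factors as (r - r_1)(r - r_2), D(n) = (r_1 + n - r_1)(r_1 + n - r_2) = n(n + 11/3).
Evaluating step by step (a_0 = 1):
  n = 1: D(1) = 1(1 + 11/3) = 14/3; numerator = 4(1) = 4; a_1 = (4)/(14/3) = 6/7
  n = 2: D(2) = 2(2 + 11/3) = 34/3; numerator = 4(6/7) = 24/7; a_2 = (24/7)/(34/3) = 36/119
  n = 3: D(3) = 3(3 + 11/3) = 20; numerator = 4(36/119) = 144/119; a_3 = (144/119)/(20) = 36/595
  n = 4: D(4) = 4(4 + 11/3) = 92/3; numerator = 4(36/595) = 144/595; a_4 = (144/595)/(92/3) = 108/13685

r = 3; a_0 = 1; a_1 = 6/7; a_2 = 36/119; a_3 = 36/595; a_4 = 108/13685


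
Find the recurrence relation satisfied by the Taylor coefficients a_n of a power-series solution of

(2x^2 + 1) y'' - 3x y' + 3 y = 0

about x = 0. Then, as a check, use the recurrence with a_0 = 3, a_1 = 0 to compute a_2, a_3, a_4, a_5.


Substitute y = sum_n a_n x^n.
(1 + 2 x^2) y'' contributes (n+2)(n+1) a_{n+2} + 2 n(n-1) a_n at x^n.
-3 x y'(x) contributes -3 n a_n at x^n.
3 y(x) contributes 3 a_n at x^n.
Matching x^n: (n+2)(n+1) a_{n+2} + (2 n(n-1) - 3 n + 3) a_n = 0.
Thus a_{n+2} = (-2 n(n-1) + 3 n - 3) / ((n+1)(n+2)) * a_n.

Check with a_0 = 3, a_1 = 0 (apply the recurrence for n = 0, 1, 2, 3): a_0 = 3, a_1 = 0, a_2 = -9/2, a_3 = 0, a_4 = 3/8, a_5 = 0.

a_(n+2) = (-2 n(n-1) + 3 n - 3) / ((n+1)(n+2)) * a_n; check: a_0 = 3, a_1 = 0, a_2 = -9/2, a_3 = 0, a_4 = 3/8, a_5 = 0


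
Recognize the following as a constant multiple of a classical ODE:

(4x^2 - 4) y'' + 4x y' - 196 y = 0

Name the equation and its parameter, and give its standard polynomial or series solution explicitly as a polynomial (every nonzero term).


All three coefficients share the factor -4; dividing through by -4 gives  (1 - x^2) y'' - x y' + 49 y = 0.
This matches the Chebyshev equation (1 - x^2) y'' - x y' + n^2 y = 0 (note the -x y' term, not -2x y') with n^2 = 49, so n = 7; the polynomial solution is T_7(x).
With y = sum_k a_k x^k, matching x^k gives (k+2)(k+1) a_{k+2} = (k^2 - n^2) a_k = (k - 7)(k + 7) a_k. The right side vanishes at k = 7, so the series with the parity of 7 terminates at degree 7.
Standard normalization: leading coefficient of T_n is 2^(n-1), so a_7 = 2^6 = 64. Work downward with a_k = (k+1)(k+2) a_{k+2} / ((k - 7)(k + 7)):
  a_5 = (6)(7)(64) / ((5 - 7)(5 + 7)) = 2688/(-24) = -112
  a_3 = (4)(5)(-112) / ((3 - 7)(3 + 7)) = -2240/(-40) = 56
  a_1 = (2)(3)(56) / ((1 - 7)(1 + 7)) = 336/(-48) = -7
Hence T_7(x) = 64 x^7 - 112 x^5 + 56 x^3 - 7 x.

T_7(x); series = 64 x^7 - 112 x^5 + 56 x^3 - 7 x


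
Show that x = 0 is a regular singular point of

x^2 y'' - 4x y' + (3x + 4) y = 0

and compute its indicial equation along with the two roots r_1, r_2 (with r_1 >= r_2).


Divide by x^2 to reach normal form y'' + P_1(x) y' + P_2(x) y = 0 with P_1(x) = -4/x and P_2(x) = 3/x + 4/x^2.
x = 0 is a singular point because the y'-coefficient -4/x has a pole at x = 0 and the y-coefficient 3/x + 4/x^2 has a pole at x = 0.
It is a regular singular point because x P_1(x) = p(x) = -4 and x^2 P_2(x) = q(x) = 3x + 4 are polynomials, hence analytic at x = 0.
p(0) = -4,  q(0) = 4.
Indicial equation: r(r-1) + p(0) r + q(0) = 0, i.e. r^2 + (p(0) - 1) r + q(0) = 0, i.e. r^2 - 5 r + 4 = 0.
Discriminant: (-5)^2 - 4(4) = 9, so r = (5 ± 3)/2.
Solving: r_1 = 4, r_2 = 1.

indicial: r^2 - 5 r + 4 = 0; roots r_1 = 4, r_2 = 1


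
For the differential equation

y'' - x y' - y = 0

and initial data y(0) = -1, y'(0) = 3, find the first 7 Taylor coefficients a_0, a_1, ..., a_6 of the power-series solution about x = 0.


Ansatz: y(x) = sum_{n>=0} a_n x^n, so y'(x) = sum_{n>=1} n a_n x^(n-1) and y''(x) = sum_{n>=2} n(n-1) a_n x^(n-2).
Substitute into P(x) y'' + Q(x) y' + R(x) y = 0 with P(x) = 1, Q(x) = -x, R(x) = -1, and match powers of x.
Initial conditions: a_0 = -1, a_1 = 3.
Setting the coefficient of each power of x to zero and solving order by order (substituting the coefficients already found):
  x^0: 2 a_2 - a_0 = 0  ->  2 a_2 = a_0 = -1  ->  a_2 = -1/2
  x^1: 6 a_3 - 2 a_1 = 0  ->  6 a_3 = 2 a_1 = 6  ->  a_3 = 1
  x^2: 12 a_4 - 3 a_2 = 0  ->  12 a_4 = 3 a_2 = -3/2  ->  a_4 = -1/8
  x^3: 20 a_5 - 4 a_3 = 0  ->  20 a_5 = 4 a_3 = 4  ->  a_5 = 1/5
  x^4: 30 a_6 - 5 a_4 = 0  ->  30 a_6 = 5 a_4 = -5/8  ->  a_6 = -1/48
Truncated series: y(x) = -1 + 3 x - (1/2) x^2 + x^3 - (1/8) x^4 + (1/5) x^5 - (1/48) x^6 + O(x^7).

a_0 = -1; a_1 = 3; a_2 = -1/2; a_3 = 1; a_4 = -1/8; a_5 = 1/5; a_6 = -1/48


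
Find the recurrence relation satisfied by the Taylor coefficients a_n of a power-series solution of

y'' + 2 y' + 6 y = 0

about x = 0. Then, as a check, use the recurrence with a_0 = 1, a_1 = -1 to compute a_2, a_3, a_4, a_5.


Substitute y = sum_n a_n x^n.
y''(x) has coefficient (n+2)(n+1) a_{n+2} at x^n;
2 y'(x) has coefficient 2 (n+1) a_{n+1} at x^n;
6 y(x) has coefficient 6 a_n at x^n.
Matching x^n: (n+2)(n+1) a_{n+2} + 2 (n+1) a_{n+1} + 6 a_n = 0.
Thus a_{n+2} = [-2 (n+1) a_{n+1} - 6 a_n] / ((n+1)(n+2)).

Check with a_0 = 1, a_1 = -1 (apply the recurrence for n = 0, 1, 2, 3): a_0 = 1, a_1 = -1, a_2 = -2, a_3 = 7/3, a_4 = -1/6, a_5 = -19/30.

a_(n+2) = [-2 (n+1) a_(n+1) - 6 a_n] / ((n+1)(n+2)); check: a_0 = 1, a_1 = -1, a_2 = -2, a_3 = 7/3, a_4 = -1/6, a_5 = -19/30


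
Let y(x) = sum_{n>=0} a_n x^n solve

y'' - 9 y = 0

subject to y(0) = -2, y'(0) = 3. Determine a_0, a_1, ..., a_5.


Ansatz: y(x) = sum_{n>=0} a_n x^n, so y'(x) = sum_{n>=1} n a_n x^(n-1) and y''(x) = sum_{n>=2} n(n-1) a_n x^(n-2).
Substitute into P(x) y'' + Q(x) y' + R(x) y = 0 with P(x) = 1, Q(x) = 0, R(x) = -9, and match powers of x.
Initial conditions: a_0 = -2, a_1 = 3.
Setting the coefficient of each power of x to zero and solving order by order (substituting the coefficients already found):
  x^0: 2 a_2 - 9 a_0 = 0  ->  2 a_2 = 9 a_0 = -18  ->  a_2 = -9
  x^1: 6 a_3 - 9 a_1 = 0  ->  6 a_3 = 9 a_1 = 27  ->  a_3 = 9/2
  x^2: 12 a_4 - 9 a_2 = 0  ->  12 a_4 = 9 a_2 = -81  ->  a_4 = -27/4
  x^3: 20 a_5 - 9 a_3 = 0  ->  20 a_5 = 9 a_3 = 81/2  ->  a_5 = 81/40
Truncated series: y(x) = -2 + 3 x - 9 x^2 + (9/2) x^3 - (27/4) x^4 + (81/40) x^5 + O(x^6).

a_0 = -2; a_1 = 3; a_2 = -9; a_3 = 9/2; a_4 = -27/4; a_5 = 81/40


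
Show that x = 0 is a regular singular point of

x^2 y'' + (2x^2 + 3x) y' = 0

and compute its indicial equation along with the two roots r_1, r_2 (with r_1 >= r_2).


Divide by x^2 to reach normal form y'' + P_1(x) y' + P_2(x) y = 0 with P_1(x) = 2 + 3/x and P_2(x) = 0.
x = 0 is a singular point because the y'-coefficient 2 + 3/x has a pole at x = 0.
It is a regular singular point because x P_1(x) = p(x) = 2x + 3 and x^2 P_2(x) = q(x) = 0 are polynomials, hence analytic at x = 0.
p(0) = 3,  q(0) = 0.
Indicial equation: r(r-1) + p(0) r + q(0) = 0, i.e. r^2 + (p(0) - 1) r + q(0) = 0, i.e. r^2 + 2 r = 0.
Discriminant: (2)^2 - 4(0) = 4, so r = (-2 ± 2)/2.
Solving: r_1 = 0, r_2 = -2.

indicial: r^2 + 2 r = 0; roots r_1 = 0, r_2 = -2


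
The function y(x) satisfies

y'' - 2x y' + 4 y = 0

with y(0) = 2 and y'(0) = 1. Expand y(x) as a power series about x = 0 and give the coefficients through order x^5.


Ansatz: y(x) = sum_{n>=0} a_n x^n, so y'(x) = sum_{n>=1} n a_n x^(n-1) and y''(x) = sum_{n>=2} n(n-1) a_n x^(n-2).
Substitute into P(x) y'' + Q(x) y' + R(x) y = 0 with P(x) = 1, Q(x) = -2x, R(x) = 4, and match powers of x.
Initial conditions: a_0 = 2, a_1 = 1.
Setting the coefficient of each power of x to zero and solving order by order (substituting the coefficients already found):
  x^0: 2 a_2 + 4 a_0 = 0  ->  2 a_2 = -4 a_0 = -8  ->  a_2 = -4
  x^1: 6 a_3 + 2 a_1 = 0  ->  6 a_3 = -2 a_1 = -2  ->  a_3 = -1/3
  x^2: 12 a_4 = 0  ->  a_4 = 0
  x^3: 20 a_5 - 2 a_3 = 0  ->  20 a_5 = 2 a_3 = -2/3  ->  a_5 = -1/30
Truncated series: y(x) = 2 + x - 4 x^2 - (1/3) x^3 - (1/30) x^5 + O(x^6).

a_0 = 2; a_1 = 1; a_2 = -4; a_3 = -1/3; a_4 = 0; a_5 = -1/30


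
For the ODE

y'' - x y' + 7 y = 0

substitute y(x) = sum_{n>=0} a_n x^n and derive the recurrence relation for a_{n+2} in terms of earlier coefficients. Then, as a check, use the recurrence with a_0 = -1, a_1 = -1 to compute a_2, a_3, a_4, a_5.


Substitute y = sum_n a_n x^n.
y''(x) has coefficient (n+2)(n+1) a_{n+2} at x^n;
-x y'(x) has coefficient -n a_n at x^n (shift);
7 y(x) has coefficient 7 a_n at x^n.
Matching x^n: (n+2)(n+1) a_{n+2} + (-n + 7) a_n = 0.
Thus a_{n+2} = (n - 7) / ((n+1)(n+2)) * a_n.

Check with a_0 = -1, a_1 = -1 (apply the recurrence for n = 0, 1, 2, 3): a_0 = -1, a_1 = -1, a_2 = 7/2, a_3 = 1, a_4 = -35/24, a_5 = -1/5.

a_(n+2) = (n - 7) / ((n+1)(n+2)) * a_n; check: a_0 = -1, a_1 = -1, a_2 = 7/2, a_3 = 1, a_4 = -35/24, a_5 = -1/5


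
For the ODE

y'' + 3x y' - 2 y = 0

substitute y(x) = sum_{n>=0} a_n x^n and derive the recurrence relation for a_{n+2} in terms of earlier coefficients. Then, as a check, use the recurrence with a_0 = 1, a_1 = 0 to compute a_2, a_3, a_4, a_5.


Substitute y = sum_n a_n x^n.
y''(x) has coefficient (n+2)(n+1) a_{n+2} at x^n;
3 x y'(x) has coefficient 3 n a_n at x^n (shift);
-2 y(x) has coefficient -2 a_n at x^n.
Matching x^n: (n+2)(n+1) a_{n+2} + (3n - 2) a_n = 0.
Thus a_{n+2} = (-3n + 2) / ((n+1)(n+2)) * a_n.

Check with a_0 = 1, a_1 = 0 (apply the recurrence for n = 0, 1, 2, 3): a_0 = 1, a_1 = 0, a_2 = 1, a_3 = 0, a_4 = -1/3, a_5 = 0.

a_(n+2) = (-3n + 2) / ((n+1)(n+2)) * a_n; check: a_0 = 1, a_1 = 0, a_2 = 1, a_3 = 0, a_4 = -1/3, a_5 = 0


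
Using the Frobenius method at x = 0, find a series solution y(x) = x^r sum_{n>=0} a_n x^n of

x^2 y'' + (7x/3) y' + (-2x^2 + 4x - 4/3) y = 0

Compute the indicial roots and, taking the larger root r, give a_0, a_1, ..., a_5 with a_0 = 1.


Write in Frobenius form y'' + (p(x)/x) y' + (q(x)/x^2) y = 0:
  p(x) = 7/3,  q(x) = -2x^2 + 4x - 4/3.
Indicial equation: r(r-1) + (7/3) r + (-4/3) = 0 -> roots r_1 = 2/3, r_2 = -2.
Take r = r_1 = 2/3. Let y(x) = x^r sum_{n>=0} a_n x^n with a_0 = 1.
Substitute y = x^r sum a_n x^n and match x^{r+n}. The recurrence is
  D(n) a_n + 4 a_{n-1} - 2 a_{n-2} = 0,  where D(n) = (r+n)(r+n-1) + (7/3)(r+n) + (-4/3).
  a_n = [-4 a_{n-1} + 2 a_{n-2}] / D(n).
Since the indicial polynomial factors as (r - r_1)(r - r_2), D(n) = (r_1 + n - r_1)(r_1 + n - r_2) = n(n + 8/3).
Evaluating step by step (a_0 = 1):
  n = 1: D(1) = 1(1 + 8/3) = 11/3; numerator = -4(1) = -4; a_1 = (-4)/(11/3) = -12/11
  n = 2: D(2) = 2(2 + 8/3) = 28/3; numerator = -4(-12/11) + 2(1) = 70/11; a_2 = (70/11)/(28/3) = 15/22
  n = 3: D(3) = 3(3 + 8/3) = 17; numerator = -4(15/22) + 2(-12/11) = -54/11; a_3 = (-54/11)/(17) = -54/187
  n = 4: D(4) = 4(4 + 8/3) = 80/3; numerator = -4(-54/187) + 2(15/22) = 471/187; a_4 = (471/187)/(80/3) = 1413/14960
  n = 5: D(5) = 5(5 + 8/3) = 115/3; numerator = -4(1413/14960) + 2(-54/187) = -3573/3740; a_5 = (-3573/3740)/(115/3) = -10719/430100

r = 2/3; a_0 = 1; a_1 = -12/11; a_2 = 15/22; a_3 = -54/187; a_4 = 1413/14960; a_5 = -10719/430100


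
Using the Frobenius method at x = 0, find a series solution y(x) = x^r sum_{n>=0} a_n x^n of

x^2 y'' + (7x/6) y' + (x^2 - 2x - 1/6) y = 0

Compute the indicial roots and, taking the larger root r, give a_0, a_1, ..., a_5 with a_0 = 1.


Write in Frobenius form y'' + (p(x)/x) y' + (q(x)/x^2) y = 0:
  p(x) = 7/6,  q(x) = x^2 - 2x - 1/6.
Indicial equation: r(r-1) + (7/6) r + (-1/6) = 0 -> roots r_1 = 1/3, r_2 = -1/2.
Take r = r_1 = 1/3. Let y(x) = x^r sum_{n>=0} a_n x^n with a_0 = 1.
Substitute y = x^r sum a_n x^n and match x^{r+n}. The recurrence is
  D(n) a_n - 2 a_{n-1} + 1 a_{n-2} = 0,  where D(n) = (r+n)(r+n-1) + (7/6)(r+n) + (-1/6).
  a_n = [2 a_{n-1} - 1 a_{n-2}] / D(n).
Since the indicial polynomial factors as (r - r_1)(r - r_2), D(n) = (r_1 + n - r_1)(r_1 + n - r_2) = n(n + 5/6).
Evaluating step by step (a_0 = 1):
  n = 1: D(1) = 1(1 + 5/6) = 11/6; numerator = 2(1) = 2; a_1 = (2)/(11/6) = 12/11
  n = 2: D(2) = 2(2 + 5/6) = 17/3; numerator = 2(12/11) - 1(1) = 13/11; a_2 = (13/11)/(17/3) = 39/187
  n = 3: D(3) = 3(3 + 5/6) = 23/2; numerator = 2(39/187) - 1(12/11) = -126/187; a_3 = (-126/187)/(23/2) = -252/4301
  n = 4: D(4) = 4(4 + 5/6) = 58/3; numerator = 2(-252/4301) - 1(39/187) = -1401/4301; a_4 = (-1401/4301)/(58/3) = -4203/249458
  n = 5: D(5) = 5(5 + 5/6) = 175/6; numerator = 2(-4203/249458) - 1(-252/4301) = 135/5423; a_5 = (135/5423)/(175/6) = 162/189805

r = 1/3; a_0 = 1; a_1 = 12/11; a_2 = 39/187; a_3 = -252/4301; a_4 = -4203/249458; a_5 = 162/189805
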